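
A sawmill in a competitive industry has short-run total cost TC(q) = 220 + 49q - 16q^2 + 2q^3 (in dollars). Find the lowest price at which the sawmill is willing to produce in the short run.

The firm shuts down when price falls below the minimum of average variable cost. AVC = VC/q = 49 - 16q + 2q^2.
At the minimum of AVC, MC = AVC. MC = 49 - 32q + 6q^2; setting MC = AVC gives 4q^2 - 16q = 0, so q = 4. min AVC = 17.
The firm shuts down for any P below $17.

$17 per unit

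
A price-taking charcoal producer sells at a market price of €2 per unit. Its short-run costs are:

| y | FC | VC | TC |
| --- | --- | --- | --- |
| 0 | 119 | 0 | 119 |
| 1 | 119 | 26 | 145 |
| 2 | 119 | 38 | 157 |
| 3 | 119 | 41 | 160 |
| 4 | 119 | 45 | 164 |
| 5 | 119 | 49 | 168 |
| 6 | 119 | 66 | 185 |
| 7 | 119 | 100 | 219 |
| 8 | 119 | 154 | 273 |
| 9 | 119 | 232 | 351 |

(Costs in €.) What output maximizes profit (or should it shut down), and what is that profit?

Tabulate TR − TC: y=0: -119; y=1: -143; y=2: -153; y=3: -154; y=4: -156; y=5: -158; y=6: -173; y=7: -205; y=8: -257; y=9: -333.
Profit is highest at y = 0. Equivalently, the lowest AVC in the table is 49/5 ≈ €9.80 at y = 5, and P = €2 falls below it — price never covers variable cost, so the firm shuts down and loses only its fixed cost.

y = 0 (shut down); profit = -€119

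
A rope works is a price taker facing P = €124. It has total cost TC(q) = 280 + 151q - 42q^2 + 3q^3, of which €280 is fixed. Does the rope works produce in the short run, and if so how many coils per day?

Variable cost is VC = 151q - 42q^2 + 3q^3, so AVC = VC/q = 151 - 42q + 3q^2 and MC = dTC/dq = 151 - 84q + 9q^2.
AVC hits its minimum where MC = AVC, at q = 7, giving min AVC = 151 - 42·7 + 3·7^2 = €4.
P = €124 exceeds min AVC = €4, so the firm stays open.
Set P = MC: 124 = 151 - 84q + 9q^2 → 27 - 84q + 9q^2 = 0. The roots are q = 1/3 and q = 9; the profit-maximizing output is on the rising part of MC, so q* = 9.
Check: AVC at q = 9 is €16 ≤ P, so revenue covers variable cost.
Profit = P·q − TC = 124·9 − 424 = €692.

Produce at q = 9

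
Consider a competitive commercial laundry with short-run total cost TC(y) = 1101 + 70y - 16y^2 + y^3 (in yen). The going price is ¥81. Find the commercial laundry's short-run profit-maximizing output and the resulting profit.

Profit = -¥375 at y = 11

AVC = 70 - 16y + y^2; min AVC = ¥6 at y = 8. Since P = ¥81 ≥ min AVC, the firm produces.
MC = 70 - 32y + 3y^2. Setting P = MC and taking the root on the rising branch gives y* = 11.
TR = 81·11 = 891. TC = 1101 + 165 = 1266. Profit = 891 − 1266 = -¥375.
That loss of ¥375 beats the ¥1101 the firm would lose by shutting down; producing recovers ¥726 of fixed cost.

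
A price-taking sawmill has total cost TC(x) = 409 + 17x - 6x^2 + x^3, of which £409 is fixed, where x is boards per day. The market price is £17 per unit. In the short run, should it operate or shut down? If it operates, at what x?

From TC, MC = TC'(x) = 17 - 12x + 3x^2 and AVC = VC/x = 17 - 6x + x^2.
AVC hits its minimum where MC = AVC, at x = 3, giving min AVC = 17 - 6·3 + 3^2 = £8.
Since P = £17 ≥ min AVC = £8, price covers variable cost and the firm should produce.
P = MC gives -12x + 3x^2 = 0, with roots 0 and 4. Take the larger (rising MC): x* = 4.
Check: AVC at x = 4 is £9 ≤ P, so revenue covers variable cost.
Profit = P·x − TC = 17·4 − 445 = -£377, a loss, but smaller than the £409 fixed cost the firm would lose by shutting down.

Produce at x = 4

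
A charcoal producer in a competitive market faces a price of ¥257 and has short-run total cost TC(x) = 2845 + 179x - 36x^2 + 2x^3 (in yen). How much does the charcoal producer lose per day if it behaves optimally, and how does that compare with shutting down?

AVC = 179 - 36x + 2x^2 has its minimum ¥17 at x = 9; price ¥257 clears that bar, so the firm operates.
With MC = 179 - 72x + 6x^2, P = MC on the upward-sloping part at x* = 13.
TR = 257·13 = 3341. TC = 2845 + 637 = 3482. Profit = 3341 − 3482 = -¥141.
By producing, the firm covers all variable cost plus ¥2704 of fixed cost; shutting down would lose the full ¥2845.

Profit = -¥141 at x = 13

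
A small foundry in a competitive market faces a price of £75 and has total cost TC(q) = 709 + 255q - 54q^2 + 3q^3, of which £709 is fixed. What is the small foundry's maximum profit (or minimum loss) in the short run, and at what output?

Profit = -£109 at q = 10

AVC = 255 - 54q + 3q^2; min AVC = £12 at q = 9. Since P = £75 ≥ min AVC, the firm produces.
With MC = 255 - 108q + 9q^2, P = MC on the upward-sloping part at q* = 10.
TR = 75·10 = 750. TC = 709 + 150 = 859. Profit = 750 − 859 = -£109.
Shutting down would mean losing the fixed cost of £709, so operating at a loss of £109 is better by £600.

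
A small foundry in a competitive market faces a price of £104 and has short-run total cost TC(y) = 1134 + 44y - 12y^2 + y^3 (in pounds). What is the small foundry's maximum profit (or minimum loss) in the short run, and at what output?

Profit = -£334 at y = 10

AVC = 44 - 12y + y^2; min AVC = £8 at y = 6. Since P = £104 ≥ min AVC, the firm produces.
MC = 44 - 24y + 3y^2. Setting P = MC and taking the root on the rising branch gives y* = 10.
TR = 104·10 = 1040. TC = 1134 + 240 = 1374. Profit = 1040 − 1374 = -£334.
That loss of £334 beats the £1134 the firm would lose by shutting down; producing recovers £800 of fixed cost.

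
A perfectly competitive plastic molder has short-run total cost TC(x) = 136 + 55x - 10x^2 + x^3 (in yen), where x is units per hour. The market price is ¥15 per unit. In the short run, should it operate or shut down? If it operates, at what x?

Shut down

Variable cost is VC = 55x - 10x^2 + x^3, so AVC = VC/x = 55 - 10x + x^2 and MC = dTC/dx = 55 - 20x + 3x^2.
AVC is minimized where dAVC/dx = -10 + 2x = 0, at x = 5; min AVC = 55 - 10·5 + 5^2 = ¥30.
With P < min AVC (¥15 < ¥30), every unit sold adds to the loss.
Shutting down limits the loss to fixed cost, ¥136.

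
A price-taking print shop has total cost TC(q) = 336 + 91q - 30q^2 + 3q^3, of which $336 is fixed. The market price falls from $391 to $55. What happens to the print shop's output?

Output falls from 10 to 6

AVC = 91 - 30q + 3q^2, minimized at q = 5 where min AVC = $16. MC = 91 - 60q + 9q^2.
At P = $391 ≥ min AVC, set P = MC on the rising branch: q = 10.
At P = $55 ≥ min AVC, set P = MC: q = 6. The firm stays open but cuts output.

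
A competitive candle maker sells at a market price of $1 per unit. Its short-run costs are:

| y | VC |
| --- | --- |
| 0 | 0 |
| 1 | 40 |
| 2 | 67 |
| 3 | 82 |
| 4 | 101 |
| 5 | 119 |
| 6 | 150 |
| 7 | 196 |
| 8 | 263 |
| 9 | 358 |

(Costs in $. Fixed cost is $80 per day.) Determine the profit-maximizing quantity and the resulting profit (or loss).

y = 0 (shut down); profit = -$80

Compute π = P·y − TC at each output: y=0: -80; y=1: -119; y=2: -145; y=3: -159; y=4: -177; y=5: -194; y=6: -224; y=7: -269; y=8: -335; y=9: -429.
Profit is highest at y = 0. Equivalently, the lowest AVC in the table is 119/5 ≈ $23.80 at y = 5, and P = $1 falls below it — price never covers variable cost, so the firm shuts down and loses only its fixed cost.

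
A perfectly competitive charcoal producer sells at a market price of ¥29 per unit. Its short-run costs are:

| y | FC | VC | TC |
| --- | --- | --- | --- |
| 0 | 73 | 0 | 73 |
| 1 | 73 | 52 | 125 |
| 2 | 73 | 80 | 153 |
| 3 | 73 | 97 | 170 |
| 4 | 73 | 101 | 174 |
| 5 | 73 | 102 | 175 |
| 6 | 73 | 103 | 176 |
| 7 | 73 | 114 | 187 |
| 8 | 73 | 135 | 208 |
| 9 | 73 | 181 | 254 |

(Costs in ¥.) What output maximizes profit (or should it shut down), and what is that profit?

Compute π = P·y − TC at each output: y=0: -73; y=1: -96; y=2: -95; y=3: -83; y=4: -58; y=5: -30; y=6: -2; y=7: 16; y=8: 24; y=9: 7.
Profit is maximized at y = 8. AVC there is 135/8 = ¥16.88 ≤ P, so producing beats shutting down (which would give -¥73).

y = 8; profit = ¥24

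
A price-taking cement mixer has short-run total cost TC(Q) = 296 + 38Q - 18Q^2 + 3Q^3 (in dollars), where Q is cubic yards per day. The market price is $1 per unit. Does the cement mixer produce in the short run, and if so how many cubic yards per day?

From TC, MC = TC'(Q) = 38 - 36Q + 9Q^2 and AVC = VC/Q = 38 - 18Q + 3Q^2.
AVC hits its minimum where MC = AVC, at Q = 3, giving min AVC = 38 - 18·3 + 3·3^2 = $11.
Since P = $1 < min AVC = $11, price fails to cover variable cost at any output.
The firm minimizes its loss by shutting down and losing only its fixed cost of $296.

Shut down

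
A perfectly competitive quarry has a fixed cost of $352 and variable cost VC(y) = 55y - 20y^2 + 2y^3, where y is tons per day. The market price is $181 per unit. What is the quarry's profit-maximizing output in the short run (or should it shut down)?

From TC, MC = TC'(y) = 55 - 40y + 6y^2 and AVC = VC/y = 55 - 20y + 2y^2.
The AVC parabola has its vertex at y = 20/4 = 5, where AVC = 55 - 20·5 + 2·5^2 = $5.
P = $181 exceeds min AVC = $5, so the firm stays open.
Set P = MC: 181 = 55 - 40y + 6y^2 → -126 - 40y + 6y^2 = 0. The roots are y = -7/3 and y = 9; the profit-maximizing output is on the rising part of MC, so y* = 9.
Check: AVC at y = 9 is $37 ≤ P, so revenue covers variable cost.
Profit = P·y − TC = 181·9 − 685 = $944.

Produce at y = 9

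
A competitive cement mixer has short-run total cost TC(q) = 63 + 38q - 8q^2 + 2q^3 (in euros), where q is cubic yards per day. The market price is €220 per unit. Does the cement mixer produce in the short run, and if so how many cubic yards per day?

Produce at q = 7

From TC, MC = TC'(q) = 38 - 16q + 6q^2 and AVC = VC/q = 38 - 8q + 2q^2.
The AVC parabola has its vertex at q = 8/4 = 2, where AVC = 38 - 8·2 + 2·2^2 = €30.
Because €220 ≥ €30, revenue can cover variable cost; the firm operates.
Set P = MC: 220 = 38 - 16q + 6q^2 → -182 - 16q + 6q^2 = 0. The roots are q = -13/3 and q = 7; the profit-maximizing output is on the rising part of MC, so q* = 7.
Check: AVC at q = 7 is €80 ≤ P, so revenue covers variable cost.
Profit = P·q − TC = 220·7 − 623 = €917.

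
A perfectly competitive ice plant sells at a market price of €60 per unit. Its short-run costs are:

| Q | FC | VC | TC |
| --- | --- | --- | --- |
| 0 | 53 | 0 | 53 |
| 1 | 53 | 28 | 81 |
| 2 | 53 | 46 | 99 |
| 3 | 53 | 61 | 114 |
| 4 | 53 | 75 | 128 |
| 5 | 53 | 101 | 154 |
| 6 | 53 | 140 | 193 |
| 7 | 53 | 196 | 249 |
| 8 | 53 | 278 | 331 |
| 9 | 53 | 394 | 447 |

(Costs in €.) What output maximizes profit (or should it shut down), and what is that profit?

Profit at each row (π = 60Q − TC): Q=0: -53; Q=1: -21; Q=2: 21; Q=3: 66; Q=4: 112; Q=5: 146; Q=6: 167; Q=7: 171; Q=8: 149; Q=9: 93.
Profit is maximized at Q = 7. AVC there is 196/7 = €28 ≤ P, so producing beats shutting down (which would give -€53).

Q = 7; profit = €171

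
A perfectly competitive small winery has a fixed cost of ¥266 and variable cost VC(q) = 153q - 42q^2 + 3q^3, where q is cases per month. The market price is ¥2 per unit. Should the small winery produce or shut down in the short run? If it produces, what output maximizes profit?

Strip out fixed cost: VC = 153q - 42q^2 + 3q^3. Then AVC = 153 - 42q + 3q^2 and MC = 153 - 84q + 9q^2.
AVC is minimized where dAVC/dq = -42 + 6q = 0, at q = 7; min AVC = 153 - 42·7 + 3·7^2 = ¥6.
P = ¥2 lies below min AVC = ¥6; no output level covers variable cost.
Shutting down limits the loss to fixed cost, ¥266.

Shut down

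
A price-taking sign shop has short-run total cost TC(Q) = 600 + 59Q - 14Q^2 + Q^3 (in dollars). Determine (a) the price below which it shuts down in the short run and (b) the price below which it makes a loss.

Shutdown price = $10; break-even price = $79

AVC = 59 - 14Q + Q^2; minimized at Q = 7, giving min AVC = $10. That is the shutdown price.
ATC = 600/Q + 59 - 14Q + Q^2. Setting dATC/dQ = −600/Q^2 − 14 + 2Q = 0 gives Q = 10 (since 2·10^3 − 14·10^2 = 600).
min ATC = 600/10 + 59 − 14·10 + 10^2 = $79. That is the break-even price.
Between these two prices the firm operates at a loss; above $79 it earns a profit.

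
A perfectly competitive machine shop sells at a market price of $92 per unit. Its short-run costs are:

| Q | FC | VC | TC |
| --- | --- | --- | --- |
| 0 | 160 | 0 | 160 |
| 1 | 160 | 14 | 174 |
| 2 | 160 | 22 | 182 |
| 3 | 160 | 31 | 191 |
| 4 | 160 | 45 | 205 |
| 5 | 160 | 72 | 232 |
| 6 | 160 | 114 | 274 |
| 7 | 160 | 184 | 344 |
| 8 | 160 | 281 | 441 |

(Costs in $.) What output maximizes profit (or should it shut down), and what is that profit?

Q = 7; profit = $300

Profit at each row (π = 92Q − TC): Q=0: -160; Q=1: -82; Q=2: 2; Q=3: 85; Q=4: 163; Q=5: 228; Q=6: 278; Q=7: 300; Q=8: 295.
Profit is maximized at Q = 7. AVC there is 184/7 = $26.29 ≤ P, so producing beats shutting down (which would give -$160).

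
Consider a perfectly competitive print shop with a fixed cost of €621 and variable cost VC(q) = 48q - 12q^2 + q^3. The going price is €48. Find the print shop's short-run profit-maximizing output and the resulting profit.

AVC = 48 - 12q + q^2 has its minimum €12 at q = 6; price €48 clears that bar, so the firm operates.
With MC = 48 - 24q + 3q^2, P = MC on the upward-sloping part at q* = 8.
TR = 48·8 = 384. TC = 621 + 128 = 749. Profit = 384 − 749 = -€365.
Shutting down would mean losing the fixed cost of €621, so operating at a loss of €365 is better by €256.

Profit = -€365 at q = 8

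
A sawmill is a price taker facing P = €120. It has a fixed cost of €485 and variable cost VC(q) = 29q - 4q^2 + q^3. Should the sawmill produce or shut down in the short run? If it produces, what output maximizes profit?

Produce at q = 7

From TC, MC = TC'(q) = 29 - 8q + 3q^2 and AVC = VC/q = 29 - 4q + q^2.
AVC is minimized where dAVC/dq = -4 + 2q = 0, at q = 2; min AVC = 29 - 4·2 + 2^2 = €25.
P = €120 exceeds min AVC = €25, so the firm stays open.
P = MC gives -91 - 8q + 3q^2 = 0, with roots -13/3 and 7. Take the larger (rising MC): q* = 7.
Check: AVC at q = 7 is €50 ≤ P, so revenue covers variable cost.
Profit = P·q − TC = 120·7 − 835 = €5.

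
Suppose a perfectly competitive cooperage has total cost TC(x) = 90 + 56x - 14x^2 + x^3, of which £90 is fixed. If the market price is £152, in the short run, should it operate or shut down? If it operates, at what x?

Produce at x = 12

From TC, MC = TC'(x) = 56 - 28x + 3x^2 and AVC = VC/x = 56 - 14x + x^2.
AVC hits its minimum where MC = AVC, at x = 7, giving min AVC = 56 - 14·7 + 7^2 = £7.
Because £152 ≥ £7, revenue can cover variable cost; the firm operates.
P = MC gives -96 - 28x + 3x^2 = 0, with roots -8/3 and 12. Take the larger (rising MC): x* = 12.
Check: AVC at x = 12 is £32 ≤ P, so revenue covers variable cost.
Profit = P·x − TC = 152·12 − 474 = £1350.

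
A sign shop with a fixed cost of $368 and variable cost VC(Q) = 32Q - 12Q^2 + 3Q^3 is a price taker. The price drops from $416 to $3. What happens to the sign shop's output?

Output falls from 8 to 0 (the firm shuts down)

MC = 32 - 24Q + 9Q^2; the shutdown threshold is min AVC = $20 (at Q = 2).
With P = $416 above the shutdown price, P = MC gives Q = 8.
At P = $3 < min AVC = $20, price no longer covers variable cost at any output, so the firm shuts down: Q = 0.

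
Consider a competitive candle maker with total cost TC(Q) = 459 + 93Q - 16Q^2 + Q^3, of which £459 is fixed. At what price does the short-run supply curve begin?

The firm shuts down when price falls below the minimum of average variable cost. AVC = VC/Q = 93 - 16Q + Q^2.
At the minimum of AVC, MC = AVC. MC = 93 - 32Q + 3Q^2; setting MC = AVC gives 2Q^2 - 16Q = 0, so Q = 8. min AVC = 29.
The firm shuts down for any P below £29.

£29 per unit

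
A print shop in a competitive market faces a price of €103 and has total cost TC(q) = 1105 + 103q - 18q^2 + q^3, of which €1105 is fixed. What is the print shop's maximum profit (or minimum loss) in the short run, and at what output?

AVC = 103 - 18q + q^2; min AVC = €22 at q = 9. Since P = €103 ≥ min AVC, the firm produces.
MC = 103 - 36q + 3q^2. Setting P = MC and taking the root on the rising branch gives q* = 12.
TR = 103·12 = 1236. TC = 1105 + 372 = 1477. Profit = 1236 − 1477 = -€241.
Shutting down would mean losing the fixed cost of €1105, so operating at a loss of €241 is better by €864.

Profit = -€241 at q = 12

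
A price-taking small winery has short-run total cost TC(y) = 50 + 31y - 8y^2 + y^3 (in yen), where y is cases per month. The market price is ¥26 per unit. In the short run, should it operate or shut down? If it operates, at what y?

Produce at y = 5

Strip out fixed cost: VC = 31y - 8y^2 + y^3. Then AVC = 31 - 8y + y^2 and MC = 31 - 16y + 3y^2.
The AVC parabola has its vertex at y = 8/2 = 4, where AVC = 31 - 8·4 + 4^2 = ¥15.
P = ¥26 exceeds min AVC = ¥15, so the firm stays open.
P = MC gives 5 - 16y + 3y^2 = 0, with roots 1/3 and 5. Take the larger (rising MC): y* = 5.
Check: AVC at y = 5 is ¥16 ≤ P, so revenue covers variable cost.
Profit = P·y − TC = 26·5 − 130 = ¥0.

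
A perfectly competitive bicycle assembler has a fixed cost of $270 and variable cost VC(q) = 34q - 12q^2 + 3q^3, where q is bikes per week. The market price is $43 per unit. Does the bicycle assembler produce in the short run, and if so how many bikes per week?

Variable cost is VC = 34q - 12q^2 + 3q^3, so AVC = VC/q = 34 - 12q + 3q^2 and MC = dTC/dq = 34 - 24q + 9q^2.
AVC hits its minimum where MC = AVC, at q = 2, giving min AVC = 34 - 12·2 + 3·2^2 = $22.
Because $43 ≥ $22, revenue can cover variable cost; the firm operates.
P = MC gives -9 - 24q + 9q^2 = 0, with roots -1/3 and 3. Take the larger (rising MC): q* = 3.
Check: AVC at q = 3 is $25 ≤ P, so revenue covers variable cost.
Profit = P·q − TC = 43·3 − 345 = -$216, a loss, but smaller than the $270 fixed cost the firm would lose by shutting down.

Produce at q = 3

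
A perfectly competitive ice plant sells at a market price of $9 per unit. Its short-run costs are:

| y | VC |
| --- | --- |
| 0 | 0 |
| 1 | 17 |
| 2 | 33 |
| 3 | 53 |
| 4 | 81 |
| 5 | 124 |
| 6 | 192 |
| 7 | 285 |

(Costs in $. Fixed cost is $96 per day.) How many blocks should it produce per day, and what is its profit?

Compute π = P·y − TC at each output: y=0: -96; y=1: -104; y=2: -111; y=3: -122; y=4: -141; y=5: -175; y=6: -234; y=7: -318.
Profit is highest at y = 0. Equivalently, the lowest AVC in the table is 33/2 ≈ $16.50 at y = 2, and P = $9 falls below it — price never covers variable cost, so the firm shuts down and loses only its fixed cost.

y = 0 (shut down); profit = -$96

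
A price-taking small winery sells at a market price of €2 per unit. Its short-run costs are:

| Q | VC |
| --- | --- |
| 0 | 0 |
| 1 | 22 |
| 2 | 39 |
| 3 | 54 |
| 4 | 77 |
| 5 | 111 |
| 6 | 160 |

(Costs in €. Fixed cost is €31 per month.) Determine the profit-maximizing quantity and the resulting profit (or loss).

Q = 0 (shut down); profit = -€31

Tabulate TR − TC: Q=0: -31; Q=1: -51; Q=2: -66; Q=3: -79; Q=4: -100; Q=5: -132; Q=6: -179.
Profit is highest at Q = 0. Equivalently, the lowest AVC in the table is 54/3 ≈ €18 at Q = 3, and P = €2 falls below it — price never covers variable cost, so the firm shuts down and loses only its fixed cost.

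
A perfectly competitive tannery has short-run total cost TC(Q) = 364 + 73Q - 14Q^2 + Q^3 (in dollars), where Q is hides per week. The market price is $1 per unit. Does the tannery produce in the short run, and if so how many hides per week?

Strip out fixed cost: VC = 73Q - 14Q^2 + Q^3. Then AVC = 73 - 14Q + Q^2 and MC = 73 - 28Q + 3Q^2.
The AVC parabola has its vertex at Q = 14/2 = 7, where AVC = 73 - 14·7 + 7^2 = $24.
With P < min AVC ($1 < $24), every unit sold adds to the loss.
The firm minimizes its loss by shutting down and losing only its fixed cost of $364.

Shut down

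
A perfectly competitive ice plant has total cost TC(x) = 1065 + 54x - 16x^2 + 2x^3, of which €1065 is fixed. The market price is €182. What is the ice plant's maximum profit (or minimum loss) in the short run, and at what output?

AVC = 54 - 16x + 2x^2 has its minimum €22 at x = 4; price €182 clears that bar, so the firm operates.
MC = 54 - 32x + 6x^2. Setting P = MC and taking the root on the rising branch gives x* = 8.
TR = 182·8 = 1456. TC = 1065 + 432 = 1497. Profit = 1456 − 1497 = -€41.
By producing, the firm covers all variable cost plus €1024 of fixed cost; shutting down would lose the full €1065.

Profit = -€41 at x = 8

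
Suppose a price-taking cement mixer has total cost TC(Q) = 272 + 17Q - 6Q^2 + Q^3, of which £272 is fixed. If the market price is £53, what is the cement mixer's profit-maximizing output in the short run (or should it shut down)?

Produce at Q = 6

Strip out fixed cost: VC = 17Q - 6Q^2 + Q^3. Then AVC = 17 - 6Q + Q^2 and MC = 17 - 12Q + 3Q^2.
AVC hits its minimum where MC = AVC, at Q = 3, giving min AVC = 17 - 6·3 + 3^2 = £8.
P = £53 exceeds min AVC = £8, so the firm stays open.
Set P = MC: 53 = 17 - 12Q + 3Q^2 → -36 - 12Q + 3Q^2 = 0. The roots are Q = -2 and Q = 6; the profit-maximizing output is on the rising part of MC, so Q* = 6.
Check: AVC at Q = 6 is £17 ≤ P, so revenue covers variable cost.
Profit = P·Q − TC = 53·6 − 374 = -£56, a loss, but smaller than the £272 fixed cost the firm would lose by shutting down.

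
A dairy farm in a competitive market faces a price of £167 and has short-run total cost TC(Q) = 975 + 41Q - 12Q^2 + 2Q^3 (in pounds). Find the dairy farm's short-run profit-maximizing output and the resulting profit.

AVC = 41 - 12Q + 2Q^2; min AVC = £23 at Q = 3. Since P = £167 ≥ min AVC, the firm produces.
MC = 41 - 24Q + 6Q^2. Setting P = MC and taking the root on the rising branch gives Q* = 7.
TR = 167·7 = 1169. TC = 975 + 385 = 1360. Profit = 1169 − 1360 = -£191.
Shutting down would mean losing the fixed cost of £975, so operating at a loss of £191 is better by £784.

Profit = -£191 at Q = 7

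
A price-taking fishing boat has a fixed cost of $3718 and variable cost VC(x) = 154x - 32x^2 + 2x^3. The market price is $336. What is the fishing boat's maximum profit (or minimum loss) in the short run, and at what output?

Profit = -$338 at x = 13

AVC = 154 - 32x + 2x^2 has its minimum $26 at x = 8; price $336 clears that bar, so the firm operates.
With MC = 154 - 64x + 6x^2, P = MC on the upward-sloping part at x* = 13.
TR = 336·13 = 4368. TC = 3718 + 988 = 4706. Profit = 4368 − 4706 = -$338.
By producing, the firm covers all variable cost plus $3380 of fixed cost; shutting down would lose the full $3718.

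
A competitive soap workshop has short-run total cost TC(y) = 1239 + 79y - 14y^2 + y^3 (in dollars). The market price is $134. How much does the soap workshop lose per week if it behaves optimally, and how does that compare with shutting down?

AVC = 79 - 14y + y^2; min AVC = $30 at y = 7. Since P = $134 ≥ min AVC, the firm produces.
MC = 79 - 28y + 3y^2. Setting P = MC and taking the root on the rising branch gives y* = 11.
TR = 134·11 = 1474. TC = 1239 + 506 = 1745. Profit = 1474 − 1745 = -$271.
Shutting down would mean losing the fixed cost of $1239, so operating at a loss of $271 is better by $968.

Profit = -$271 at y = 11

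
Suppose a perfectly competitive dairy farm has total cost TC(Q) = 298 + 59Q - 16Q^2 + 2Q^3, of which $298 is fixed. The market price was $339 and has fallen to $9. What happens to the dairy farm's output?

AVC = 59 - 16Q + 2Q^2, minimized at Q = 4 where min AVC = $27. MC = 59 - 32Q + 6Q^2.
With P = $339 above the shutdown price, P = MC gives Q = 10.
At P = $9 < min AVC = $27, price no longer covers variable cost at any output, so the firm shuts down: Q = 0.

Output falls from 10 to 0 (the firm shuts down)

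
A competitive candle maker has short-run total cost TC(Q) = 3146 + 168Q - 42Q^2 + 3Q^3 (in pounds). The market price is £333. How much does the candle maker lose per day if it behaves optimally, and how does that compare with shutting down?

Profit = -£242 at Q = 11

AVC = 168 - 42Q + 3Q^2 has its minimum £21 at Q = 7; price £333 clears that bar, so the firm operates.
MC = 168 - 84Q + 9Q^2. Setting P = MC and taking the root on the rising branch gives Q* = 11.
TR = 333·11 = 3663. TC = 3146 + 759 = 3905. Profit = 3663 − 3905 = -£242.
That loss of £242 beats the £3146 the firm would lose by shutting down; producing recovers £2904 of fixed cost.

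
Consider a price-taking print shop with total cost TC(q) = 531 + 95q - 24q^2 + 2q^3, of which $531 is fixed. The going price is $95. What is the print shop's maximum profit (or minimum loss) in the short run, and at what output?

Profit = -$19 at q = 8

AVC = 95 - 24q + 2q^2; min AVC = $23 at q = 6. Since P = $95 ≥ min AVC, the firm produces.
With MC = 95 - 48q + 6q^2, P = MC on the upward-sloping part at q* = 8.
TR = 95·8 = 760. TC = 531 + 248 = 779. Profit = 760 − 779 = -$19.
By producing, the firm covers all variable cost plus $512 of fixed cost; shutting down would lose the full $531.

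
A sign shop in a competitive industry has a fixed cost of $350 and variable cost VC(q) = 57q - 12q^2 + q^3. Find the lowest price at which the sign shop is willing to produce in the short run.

Short-run supply begins at min AVC. From VC = 57q - 12q^2 + q^3, AVC = 57 - 12q + q^2.
dAVC/dq = -12 + 2q = 0 gives q = 6. min AVC = 57 - 12·6 + 6^2 = 21.
For P < $21 the firm produces nothing.

$21 per unit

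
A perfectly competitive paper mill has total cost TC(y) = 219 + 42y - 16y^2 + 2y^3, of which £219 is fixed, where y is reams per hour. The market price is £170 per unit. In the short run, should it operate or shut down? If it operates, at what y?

Strip out fixed cost: VC = 42y - 16y^2 + 2y^3. Then AVC = 42 - 16y + 2y^2 and MC = 42 - 32y + 6y^2.
AVC is minimized where dAVC/dy = -16 + 4y = 0, at y = 4; min AVC = 42 - 16·4 + 2·4^2 = £10.
P = £170 exceeds min AVC = £10, so the firm stays open.
Set P = MC: 170 = 42 - 32y + 6y^2 → -128 - 32y + 6y^2 = 0. The roots are y = -8/3 and y = 8; the profit-maximizing output is on the rising part of MC, so y* = 8.
Check: AVC at y = 8 is £42 ≤ P, so revenue covers variable cost.
Profit = P·y − TC = 170·8 − 555 = £805.

Produce at y = 8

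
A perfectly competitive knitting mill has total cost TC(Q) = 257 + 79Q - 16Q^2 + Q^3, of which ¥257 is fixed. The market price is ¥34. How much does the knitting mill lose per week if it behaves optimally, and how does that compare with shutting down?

AVC = 79 - 16Q + Q^2 has its minimum ¥15 at Q = 8; price ¥34 clears that bar, so the firm operates.
With MC = 79 - 32Q + 3Q^2, P = MC on the upward-sloping part at Q* = 9.
TR = 34·9 = 306. TC = 257 + 144 = 401. Profit = 306 − 401 = -¥95.
That loss of ¥95 beats the ¥257 the firm would lose by shutting down; producing recovers ¥162 of fixed cost.

Profit = -¥95 at Q = 9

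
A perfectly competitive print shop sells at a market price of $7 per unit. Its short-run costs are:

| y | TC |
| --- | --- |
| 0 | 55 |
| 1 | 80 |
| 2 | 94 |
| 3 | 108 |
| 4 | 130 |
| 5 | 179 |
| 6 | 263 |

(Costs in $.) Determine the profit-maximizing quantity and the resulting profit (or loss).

y = 0 (shut down); profit = -$55

Profit at each row (π = 7y − TC): y=0: -55; y=1: -73; y=2: -80; y=3: -87; y=4: -102; y=5: -144; y=6: -221.
Profit is highest at y = 0. Equivalently, the lowest AVC in the table is 53/3 ≈ $17.67 at y = 3, and P = $7 falls below it — price never covers variable cost, so the firm shuts down and loses only its fixed cost.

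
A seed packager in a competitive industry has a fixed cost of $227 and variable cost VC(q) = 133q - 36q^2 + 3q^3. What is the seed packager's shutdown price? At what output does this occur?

$25 per unit, at q = 6

The firm shuts down when price falls below the minimum of average variable cost. AVC = VC/q = 133 - 36q + 3q^2.
dAVC/dq = -36 + 6q = 0 gives q = 6. min AVC = 133 - 36·6 + 3·6^2 = 25.
The firm shuts down for any P below $25.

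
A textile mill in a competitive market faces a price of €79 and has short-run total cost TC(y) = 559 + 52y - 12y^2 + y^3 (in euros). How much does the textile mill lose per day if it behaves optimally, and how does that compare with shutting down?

Profit = -€73 at y = 9

AVC = 52 - 12y + y^2; min AVC = €16 at y = 6. Since P = €79 ≥ min AVC, the firm produces.
MC = 52 - 24y + 3y^2. Setting P = MC and taking the root on the rising branch gives y* = 9.
TR = 79·9 = 711. TC = 559 + 225 = 784. Profit = 711 − 784 = -€73.
Shutting down would mean losing the fixed cost of €559, so operating at a loss of €73 is better by €486.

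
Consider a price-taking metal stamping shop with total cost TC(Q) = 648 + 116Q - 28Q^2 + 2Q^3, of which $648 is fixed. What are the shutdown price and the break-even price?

Shutdown price = min AVC. AVC = 116 - 28Q + 2Q^2, with vertex at Q = 7 and minimum $18.
ATC = 648/Q + 116 - 28Q + 2Q^2. Setting dATC/dQ = −648/Q^2 − 28 + 4Q = 0 gives Q = 9 (since 4·9^3 − 28·9^2 = 648).
min ATC = 648/9 + 116 − 28·9 + 2·9^2 = $98. That is the break-even price.
Between these two prices the firm operates at a loss; above $98 it earns a profit.

Shutdown price = $18; break-even price = $98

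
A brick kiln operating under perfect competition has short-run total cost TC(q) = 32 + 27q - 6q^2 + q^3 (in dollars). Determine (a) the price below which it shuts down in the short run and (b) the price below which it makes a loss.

Shutdown price = min AVC. AVC = 27 - 6q + q^2, with vertex at q = 3 and minimum $18.
ATC = 32/q + 27 - 6q + q^2. Setting dATC/dq = −32/q^2 − 6 + 2q = 0 gives q = 4 (since 2·4^3 − 6·4^2 = 32).
min ATC = 32/4 + 27 − 6·4 + 4^2 = $27. That is the break-even price.
For $18 ≤ P < $27 the firm produces at a loss; below $18 it shuts down.

Shutdown price = $18; break-even price = $27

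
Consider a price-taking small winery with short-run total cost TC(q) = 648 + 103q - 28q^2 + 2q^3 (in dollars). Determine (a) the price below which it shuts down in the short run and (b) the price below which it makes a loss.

Shutdown price = $5; break-even price = $85

Shutdown price = min AVC. AVC = 103 - 28q + 2q^2, with vertex at q = 7 and minimum $5.
ATC = 648/q + 103 - 28q + 2q^2. Setting dATC/dq = −648/q^2 − 28 + 4q = 0 gives q = 9 (since 4·9^3 − 28·9^2 = 648).
min ATC = 648/9 + 103 − 28·9 + 2·9^2 = $85. That is the break-even price.
For $5 ≤ P < $85 the firm produces at a loss; below $5 it shuts down.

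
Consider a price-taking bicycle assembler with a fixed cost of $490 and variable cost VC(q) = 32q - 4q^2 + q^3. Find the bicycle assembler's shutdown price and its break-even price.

AVC = 32 - 4q + q^2; minimized at q = 2, giving min AVC = $28. That is the shutdown price.
ATC = 490/q + 32 - 4q + q^2. Setting dATC/dq = −490/q^2 − 4 + 2q = 0 gives q = 7 (since 2·7^3 − 4·7^2 = 490).
min ATC = 490/7 + 32 − 4·7 + 7^2 = $123. That is the break-even price.
For $28 ≤ P < $123 the firm produces at a loss; below $28 it shuts down.

Shutdown price = $28; break-even price = $123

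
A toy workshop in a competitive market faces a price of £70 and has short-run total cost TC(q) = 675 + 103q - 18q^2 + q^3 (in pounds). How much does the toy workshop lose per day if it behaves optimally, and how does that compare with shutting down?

AVC = 103 - 18q + q^2 has its minimum £22 at q = 9; price £70 clears that bar, so the firm operates.
MC = 103 - 36q + 3q^2. Setting P = MC and taking the root on the rising branch gives q* = 11.
TR = 70·11 = 770. TC = 675 + 286 = 961. Profit = 770 − 961 = -£191.
By producing, the firm covers all variable cost plus £484 of fixed cost; shutting down would lose the full £675.

Profit = -£191 at q = 11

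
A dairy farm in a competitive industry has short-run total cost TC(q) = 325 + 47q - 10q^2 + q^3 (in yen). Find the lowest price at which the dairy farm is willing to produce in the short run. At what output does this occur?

¥22 per unit, at q = 5

The firm shuts down when price falls below the minimum of average variable cost. AVC = VC/q = 47 - 10q + q^2.
At the minimum of AVC, MC = AVC. MC = 47 - 20q + 3q^2; setting MC = AVC gives 2q^2 - 10q = 0, so q = 5. min AVC = 22.
The firm shuts down for any P below ¥22.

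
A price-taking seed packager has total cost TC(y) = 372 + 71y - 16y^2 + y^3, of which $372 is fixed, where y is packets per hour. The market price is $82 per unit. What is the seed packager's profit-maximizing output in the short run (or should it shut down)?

Produce at y = 11

Variable cost is VC = 71y - 16y^2 + y^3, so AVC = VC/y = 71 - 16y + y^2 and MC = dTC/dy = 71 - 32y + 3y^2.
The AVC parabola has its vertex at y = 16/2 = 8, where AVC = 71 - 16·8 + 8^2 = $7.
Since P = $82 ≥ min AVC = $7, price covers variable cost and the firm should produce.
P = MC gives -11 - 32y + 3y^2 = 0, with roots -1/3 and 11. Take the larger (rising MC): y* = 11.
Check: AVC at y = 11 is $16 ≤ P, so revenue covers variable cost.
Profit = P·y − TC = 82·11 − 548 = $354.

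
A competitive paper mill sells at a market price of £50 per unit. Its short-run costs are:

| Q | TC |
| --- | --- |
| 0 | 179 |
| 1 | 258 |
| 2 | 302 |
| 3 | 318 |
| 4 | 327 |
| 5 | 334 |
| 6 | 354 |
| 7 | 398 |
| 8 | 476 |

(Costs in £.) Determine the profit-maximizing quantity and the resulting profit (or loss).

Q = 7; profit = -£48

Compute π = P·Q − TC at each output: Q=0: -179; Q=1: -208; Q=2: -202; Q=3: -168; Q=4: -127; Q=5: -84; Q=6: -54; Q=7: -48; Q=8: -76.
Profit is maximized at Q = 7. AVC there is 219/7 = £31.29 ≤ P, so producing beats shutting down (which would give -£179).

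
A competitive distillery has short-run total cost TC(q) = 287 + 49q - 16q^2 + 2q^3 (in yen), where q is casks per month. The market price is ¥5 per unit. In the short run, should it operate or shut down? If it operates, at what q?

Shut down

Variable cost is VC = 49q - 16q^2 + 2q^3, so AVC = VC/q = 49 - 16q + 2q^2 and MC = dTC/dq = 49 - 32q + 6q^2.
AVC hits its minimum where MC = AVC, at q = 4, giving min AVC = 49 - 16·4 + 2·4^2 = ¥17.
Since P = ¥5 < min AVC = ¥17, price fails to cover variable cost at any output.
The firm minimizes its loss by shutting down and losing only its fixed cost of ¥287.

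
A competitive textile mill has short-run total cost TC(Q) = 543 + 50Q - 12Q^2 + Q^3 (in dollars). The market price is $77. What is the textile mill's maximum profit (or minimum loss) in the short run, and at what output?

Profit = -$57 at Q = 9

AVC = 50 - 12Q + Q^2 has its minimum $14 at Q = 6; price $77 clears that bar, so the firm operates.
With MC = 50 - 24Q + 3Q^2, P = MC on the upward-sloping part at Q* = 9.
TR = 77·9 = 693. TC = 543 + 207 = 750. Profit = 693 − 750 = -$57.
Shutting down would mean losing the fixed cost of $543, so operating at a loss of $57 is better by $486.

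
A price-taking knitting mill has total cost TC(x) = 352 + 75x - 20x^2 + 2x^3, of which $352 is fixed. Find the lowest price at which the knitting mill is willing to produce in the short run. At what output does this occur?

The firm shuts down when price falls below the minimum of average variable cost. AVC = VC/x = 75 - 20x + 2x^2.
At the minimum of AVC, MC = AVC. MC = 75 - 40x + 6x^2; setting MC = AVC gives 4x^2 - 20x = 0, so x = 5. min AVC = 25.
The firm shuts down for any P below $25.

$25 per unit, at x = 5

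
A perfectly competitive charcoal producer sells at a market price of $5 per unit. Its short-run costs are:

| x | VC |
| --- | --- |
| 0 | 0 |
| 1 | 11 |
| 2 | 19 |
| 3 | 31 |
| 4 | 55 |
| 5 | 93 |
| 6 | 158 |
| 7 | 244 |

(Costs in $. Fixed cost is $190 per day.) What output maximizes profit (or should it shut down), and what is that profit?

x = 0 (shut down); profit = -$190

Compute π = P·x − TC at each output: x=0: -190; x=1: -196; x=2: -199; x=3: -206; x=4: -225; x=5: -258; x=6: -318; x=7: -399.
Profit is highest at x = 0. Equivalently, the lowest AVC in the table is 19/2 ≈ $9.50 at x = 2, and P = $5 falls below it — price never covers variable cost, so the firm shuts down and loses only its fixed cost.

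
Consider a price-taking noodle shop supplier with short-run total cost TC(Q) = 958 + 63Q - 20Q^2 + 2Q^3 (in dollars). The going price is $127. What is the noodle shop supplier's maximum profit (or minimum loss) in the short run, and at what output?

AVC = 63 - 20Q + 2Q^2 has its minimum $13 at Q = 5; price $127 clears that bar, so the firm operates.
With MC = 63 - 40Q + 6Q^2, P = MC on the upward-sloping part at Q* = 8.
TR = 127·8 = 1016. TC = 958 + 248 = 1206. Profit = 1016 − 1206 = -$190.
That loss of $190 beats the $958 the firm would lose by shutting down; producing recovers $768 of fixed cost.

Profit = -$190 at Q = 8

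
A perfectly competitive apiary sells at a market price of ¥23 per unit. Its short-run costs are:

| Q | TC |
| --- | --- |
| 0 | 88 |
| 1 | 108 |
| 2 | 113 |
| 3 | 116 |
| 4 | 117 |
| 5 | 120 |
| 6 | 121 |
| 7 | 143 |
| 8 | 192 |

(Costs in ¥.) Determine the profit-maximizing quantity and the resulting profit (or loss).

Profit at each row (π = 23Q − TC): Q=0: -88; Q=1: -85; Q=2: -67; Q=3: -47; Q=4: -25; Q=5: -5; Q=6: 17; Q=7: 18; Q=8: -8.
Profit is maximized at Q = 7. AVC there is 55/7 = ¥7.86 ≤ P, so producing beats shutting down (which would give -¥88).

Q = 7; profit = ¥18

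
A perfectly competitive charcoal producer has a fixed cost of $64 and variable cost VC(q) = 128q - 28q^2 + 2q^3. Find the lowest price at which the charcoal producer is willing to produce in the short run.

The shutdown price is the minimum of AVC. VC = 128q - 28q^2 + 2q^3, so AVC = 128 - 28q + 2q^2.
At the minimum of AVC, MC = AVC. MC = 128 - 56q + 6q^2; setting MC = AVC gives 4q^2 - 28q = 0, so q = 7. min AVC = 30.
The firm shuts down for any P below $30.

$30 per unit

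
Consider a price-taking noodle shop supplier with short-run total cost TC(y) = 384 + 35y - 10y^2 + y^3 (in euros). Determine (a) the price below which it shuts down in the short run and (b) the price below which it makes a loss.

Shutdown price = €10; break-even price = €67

AVC = 35 - 10y + y^2; minimized at y = 5, giving min AVC = €10. That is the shutdown price.
ATC = 384/y + 35 - 10y + y^2. Setting dATC/dy = −384/y^2 − 10 + 2y = 0 gives y = 8 (since 2·8^3 − 10·8^2 = 384).
min ATC = 384/8 + 35 − 10·8 + 8^2 = €67. That is the break-even price.
Between these two prices the firm operates at a loss; above €67 it earns a profit.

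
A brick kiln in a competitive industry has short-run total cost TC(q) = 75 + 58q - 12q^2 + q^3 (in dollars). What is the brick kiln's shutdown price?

$22 per unit

The shutdown price is the minimum of AVC. VC = 58q - 12q^2 + q^3, so AVC = 58 - 12q + q^2.
dAVC/dq = -12 + 2q = 0 gives q = 6. min AVC = 58 - 12·6 + 6^2 = 22.
For P < $22 the firm produces nothing.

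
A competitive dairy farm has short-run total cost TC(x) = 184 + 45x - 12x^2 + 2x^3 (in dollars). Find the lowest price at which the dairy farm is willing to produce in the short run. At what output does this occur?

The firm shuts down when price falls below the minimum of average variable cost. AVC = VC/x = 45 - 12x + 2x^2.
At the minimum of AVC, MC = AVC. MC = 45 - 24x + 6x^2; setting MC = AVC gives 4x^2 - 12x = 0, so x = 3. min AVC = 27.
The firm shuts down for any P below $27.

$27 per unit, at x = 3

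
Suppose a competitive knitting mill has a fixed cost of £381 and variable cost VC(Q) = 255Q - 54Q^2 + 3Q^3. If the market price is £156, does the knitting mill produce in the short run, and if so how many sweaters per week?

Produce at Q = 11

From TC, MC = TC'(Q) = 255 - 108Q + 9Q^2 and AVC = VC/Q = 255 - 54Q + 3Q^2.
AVC hits its minimum where MC = AVC, at Q = 9, giving min AVC = 255 - 54·9 + 3·9^2 = £12.
Because £156 ≥ £12, revenue can cover variable cost; the firm operates.
Solving P = MC: 99 - 108Q + 9Q^2 = 0 ⇒ Q = 1 or 11. On the upward-sloping branch, Q* = 11.
Check: AVC at Q = 11 is £24 ≤ P, so revenue covers variable cost.
Profit = P·Q − TC = 156·11 − 645 = £1071.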